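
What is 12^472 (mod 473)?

210

12^1 ≡ 12 (mod 473)
12^2 ≡ 12^2 = 144 ≡ 144 (mod 473)
12^4 ≡ 144^2 = 20736 ≡ 397 (mod 473)
12^8 ≡ 397^2 = 157609 ≡ 100 (mod 473)
12^16 ≡ 100^2 = 10000 ≡ 67 (mod 473)
12^32 ≡ 67^2 = 4489 ≡ 232 (mod 473)
12^64 ≡ 232^2 = 53824 ≡ 375 (mod 473)
12^128 ≡ 375^2 = 140625 ≡ 144 (mod 473)
12^256 ≡ 144^2 = 20736 ≡ 397 (mod 473)
472 = 256 + 128 + 64 + 16 + 8 in binary powers of 2.
So 12^472 ≡ 397 · 144 · 375 · 67 · 100 ≡ 210 (mod 473).
Since 210 ≠ 1, base 12 is a Fermat witness: 473 is composite.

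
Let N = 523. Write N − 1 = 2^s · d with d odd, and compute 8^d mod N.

523 − 1 = 522 = 2^1 · 261, so d = 261.
8^1 ≡ 8 (mod 523)
8^2 ≡ 8^2 = 64 ≡ 64 (mod 523)
8^4 ≡ 64^2 = 4096 ≡ 435 (mod 523)
8^8 ≡ 435^2 = 189225 ≡ 422 (mod 523)
8^16 ≡ 422^2 = 178084 ≡ 264 (mod 523)
8^32 ≡ 264^2 = 69696 ≡ 137 (mod 523)
8^64 ≡ 137^2 = 18769 ≡ 464 (mod 523)
8^128 ≡ 464^2 = 215296 ≡ 343 (mod 523)
8^256 ≡ 343^2 = 117649 ≡ 497 (mod 523)
261 = 256 + 4 + 1 in binary powers of 2.
So 8^261 ≡ 497 · 435 · 8 ≡ 522 (mod 523).
Since 8^d ≡ 522 (mod 523), base 8 does not prove 523 composite.

522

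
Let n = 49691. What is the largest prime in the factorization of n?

79

49691 = 17 · 2923
2923 = 37 · 79
79 is prime.
So 49691 = 17 · 37 · 79; the largest prime factor is 79.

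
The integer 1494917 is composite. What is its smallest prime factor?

79

1494917 is odd.
Digit sum 35, not divisible by 3.
Ends in 7: not divisible by 5.
7: 1494917 = 7·213559 + 4
11: 1494917 = 11·135901 + 6
13: 1494917 = 13·114993 + 8
17: 1494917 = 17·87936 + 5
19: 1494917 = 19·78679 + 16
23: 1494917 = 23·64996 + 9
29: 1494917 = 29·51548 + 25
31: 1494917 = 31·48223 + 4
37: 1494917 = 37·40403 + 6
41: 1494917 = 41·36461 + 16
43: 1494917 = 43·34765 + 22
47: 1494917 = 47·31806 + 35
53: 1494917 = 53·28205 + 52
59: 1494917 = 59·25337 + 34
61: 1494917 = 61·24506 + 51
67: 1494917 = 67·22312 + 13
71: 1494917 = 71·21055 + 12
73: 1494917 = 73·20478 + 23
79: 1494917 = 79·18923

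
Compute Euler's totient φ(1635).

864

Factor: 1635 = 3 · 5 · 109.
φ(1635) = (3−1) · (5−1) · (109−1) = 2 · 4 · 108 = 864.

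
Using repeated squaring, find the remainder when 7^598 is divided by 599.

1

7^1 ≡ 7 (mod 599)
7^2 ≡ 7^2 = 49 ≡ 49 (mod 599)
7^4 ≡ 49^2 = 2401 ≡ 5 (mod 599)
7^8 ≡ 5^2 = 25 ≡ 25 (mod 599)
7^16 ≡ 25^2 = 625 ≡ 26 (mod 599)
7^32 ≡ 26^2 = 676 ≡ 77 (mod 599)
7^64 ≡ 77^2 = 5929 ≡ 538 (mod 599)
7^128 ≡ 538^2 = 289444 ≡ 127 (mod 599)
7^256 ≡ 127^2 = 16129 ≡ 555 (mod 599)
7^512 ≡ 555^2 = 308025 ≡ 139 (mod 599)
598 = 512 + 64 + 16 + 4 + 2 in binary powers of 2.
So 7^598 ≡ 139 · 538 · 26 · 5 · 49 ≡ 1 (mod 599).
Since the result is 1, base 7 gives no evidence that 599 is composite.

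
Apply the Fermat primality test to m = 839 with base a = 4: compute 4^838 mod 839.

4^1 ≡ 4 (mod 839)
4^2 ≡ 4^2 = 16 ≡ 16 (mod 839)
4^4 ≡ 16^2 = 256 ≡ 256 (mod 839)
4^8 ≡ 256^2 = 65536 ≡ 94 (mod 839)
4^16 ≡ 94^2 = 8836 ≡ 446 (mod 839)
4^32 ≡ 446^2 = 198916 ≡ 73 (mod 839)
4^64 ≡ 73^2 = 5329 ≡ 295 (mod 839)
4^128 ≡ 295^2 = 87025 ≡ 608 (mod 839)
4^256 ≡ 608^2 = 369664 ≡ 504 (mod 839)
4^512 ≡ 504^2 = 254016 ≡ 638 (mod 839)
838 = 512 + 256 + 64 + 4 + 2 in binary powers of 2.
So 4^838 ≡ 638 · 504 · 295 · 256 · 16 ≡ 1 (mod 839).
Since the result is 1, base 4 gives no evidence that 839 is composite.

1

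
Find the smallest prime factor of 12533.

12533 is odd.
Digit sum 14, not divisible by 3.
Ends in 3: not divisible by 5.
7: 12533 = 7·1790 + 3
11: 12533 = 11·1139 + 4
13: 12533 = 13·964 + 1
17: 12533 = 17·737 + 4
19: 12533 = 19·659 + 12
23: 12533 = 23·544 + 21
29: 12533 = 29·432 + 5
31: 12533 = 31·404 + 9
37: 12533 = 37·338 + 27
41: 12533 = 41·305 + 28
43: 12533 = 43·291 + 20
47: 12533 = 47·266 + 31
53: 12533 = 53·236 + 25
59: 12533 = 59·212 + 25
61: 12533 = 61·205 + 28
67: 12533 = 67·187 + 4
71: 12533 = 71·176 + 37
73: 12533 = 73·171 + 50
79: 12533 = 79·158 + 51
83: 12533 = 83·151

83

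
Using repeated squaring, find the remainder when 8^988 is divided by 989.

8^1 ≡ 8 (mod 989)
8^2 ≡ 8^2 = 64 ≡ 64 (mod 989)
8^4 ≡ 64^2 = 4096 ≡ 140 (mod 989)
8^8 ≡ 140^2 = 19600 ≡ 809 (mod 989)
8^16 ≡ 809^2 = 654481 ≡ 752 (mod 989)
8^32 ≡ 752^2 = 565504 ≡ 785 (mod 989)
8^64 ≡ 785^2 = 616225 ≡ 78 (mod 989)
8^128 ≡ 78^2 = 6084 ≡ 150 (mod 989)
8^256 ≡ 150^2 = 22500 ≡ 742 (mod 989)
8^512 ≡ 742^2 = 550564 ≡ 680 (mod 989)
988 = 512 + 256 + 128 + 64 + 16 + 8 + 4 in binary powers of 2.
So 8^988 ≡ 680 · 742 · 150 · 78 · 752 · 809 · 140 ≡ 78 (mod 989).
Since 78 ≠ 1, base 8 is a Fermat witness: 989 is composite.

78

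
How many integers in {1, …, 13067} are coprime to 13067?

Factor: 13067 = 73 · 179.
φ(13067) = (73−1) · (179−1) = 72 · 178 = 12816.

12816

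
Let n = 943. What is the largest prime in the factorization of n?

41

943 = 23 · 41
41 is prime.
So 943 = 23 · 41; the largest prime factor is 41.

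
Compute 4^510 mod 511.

8

4^1 ≡ 4 (mod 511)
4^2 ≡ 4^2 = 16 ≡ 16 (mod 511)
4^4 ≡ 16^2 = 256 ≡ 256 (mod 511)
4^8 ≡ 256^2 = 65536 ≡ 128 (mod 511)
4^16 ≡ 128^2 = 16384 ≡ 32 (mod 511)
4^32 ≡ 32^2 = 1024 ≡ 2 (mod 511)
4^64 ≡ 2^2 = 4 ≡ 4 (mod 511)
4^128 ≡ 4^2 = 16 ≡ 16 (mod 511)
4^256 ≡ 16^2 = 256 ≡ 256 (mod 511)
510 = 256 + 128 + 64 + 32 + 16 + 8 + 4 + 2 in binary powers of 2.
So 4^510 ≡ 256 · 16 · 4 · 2 · 32 · 128 · 256 · 16 ≡ 8 (mod 511).
Since 8 ≠ 1, base 4 is a Fermat witness: 511 is composite.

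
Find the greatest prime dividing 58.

58 = 2 · 29
29 is prime.
So 58 = 2 · 29; the largest prime factor is 29.

29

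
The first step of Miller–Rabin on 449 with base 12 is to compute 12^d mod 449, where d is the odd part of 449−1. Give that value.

261

449 − 1 = 448 = 2^6 · 7, so d = 7.
12^1 ≡ 12 (mod 449)
12^2 ≡ 12^2 = 144 ≡ 144 (mod 449)
12^4 ≡ 144^2 = 20736 ≡ 82 (mod 449)
7 = 4 + 2 + 1 in binary powers of 2.
So 12^7 ≡ 82 · 144 · 12 ≡ 261 (mod 449).
Squaring chain: 261 → 322 → 414 → 327 → 67 → 448; reaches −1, so base 12 does not prove 449 composite.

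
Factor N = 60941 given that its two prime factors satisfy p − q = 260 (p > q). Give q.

Since p = q + 260, we have 60941 = q(q + 260), so q² + 260q − 60941 = 0.
Discriminant: 260² + 4·60941 = 67600 + 243764 = 311364; √311364 = 558.
q = (−260 + 558)/2 = 149, and p = q + 260 = 409.
Check: 149 · 409 = 60941.

149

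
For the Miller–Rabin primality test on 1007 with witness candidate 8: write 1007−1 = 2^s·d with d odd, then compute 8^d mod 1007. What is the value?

1007 − 1 = 1006 = 2^1 · 503, so d = 503.
8^1 ≡ 8 (mod 1007)
8^2 ≡ 8^2 = 64 ≡ 64 (mod 1007)
8^4 ≡ 64^2 = 4096 ≡ 68 (mod 1007)
8^8 ≡ 68^2 = 4624 ≡ 596 (mod 1007)
8^16 ≡ 596^2 = 355216 ≡ 752 (mod 1007)
8^32 ≡ 752^2 = 565504 ≡ 577 (mod 1007)
8^64 ≡ 577^2 = 332929 ≡ 619 (mod 1007)
8^128 ≡ 619^2 = 383161 ≡ 501 (mod 1007)
8^256 ≡ 501^2 = 251001 ≡ 258 (mod 1007)
503 = 256 + 128 + 64 + 32 + 16 + 4 + 2 + 1 in binary powers of 2.
So 8^503 ≡ 258 · 501 · 619 · 577 · 752 · 68 · 64 · 8 ≡ 373 (mod 1007).
Squaring chain: 373; never reaches −1, so base 8 is a Miller–Rabin witness that 1007 is composite.

373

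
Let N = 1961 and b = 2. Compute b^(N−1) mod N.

2^1 ≡ 2 (mod 1961)
2^2 ≡ 2^2 = 4 ≡ 4 (mod 1961)
2^4 ≡ 4^2 = 16 ≡ 16 (mod 1961)
2^8 ≡ 16^2 = 256 ≡ 256 (mod 1961)
2^16 ≡ 256^2 = 65536 ≡ 823 (mod 1961)
2^32 ≡ 823^2 = 677329 ≡ 784 (mod 1961)
2^64 ≡ 784^2 = 614656 ≡ 863 (mod 1961)
2^128 ≡ 863^2 = 744769 ≡ 1550 (mod 1961)
2^256 ≡ 1550^2 = 2402500 ≡ 275 (mod 1961)
2^512 ≡ 275^2 = 75625 ≡ 1107 (mod 1961)
2^1024 ≡ 1107^2 = 1225449 ≡ 1785 (mod 1961)
1960 = 1024 + 512 + 256 + 128 + 32 + 8 in binary powers of 2.
So 2^1960 ≡ 1785 · 1107 · 275 · 1550 · 784 · 256 ≡ 1785 (mod 1961).
Since 1785 ≠ 1, base 2 is a Fermat witness: 1961 is composite.

1785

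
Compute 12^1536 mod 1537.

1393

12^1 ≡ 12 (mod 1537)
12^2 ≡ 12^2 = 144 ≡ 144 (mod 1537)
12^4 ≡ 144^2 = 20736 ≡ 755 (mod 1537)
12^8 ≡ 755^2 = 570025 ≡ 1335 (mod 1537)
12^16 ≡ 1335^2 = 1782225 ≡ 842 (mod 1537)
12^32 ≡ 842^2 = 708964 ≡ 407 (mod 1537)
12^64 ≡ 407^2 = 165649 ≡ 1190 (mod 1537)
12^128 ≡ 1190^2 = 1416100 ≡ 523 (mod 1537)
12^256 ≡ 523^2 = 273529 ≡ 1480 (mod 1537)
12^512 ≡ 1480^2 = 2190400 ≡ 175 (mod 1537)
12^1024 ≡ 175^2 = 30625 ≡ 1422 (mod 1537)
1536 = 1024 + 512 in binary powers of 2.
So 12^1536 ≡ 1422 · 175 ≡ 1393 (mod 1537).
Since 1393 ≠ 1, base 12 is a Fermat witness: 1537 is composite.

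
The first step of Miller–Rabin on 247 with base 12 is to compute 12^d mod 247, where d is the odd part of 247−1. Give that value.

247 − 1 = 246 = 2^1 · 123, so d = 123.
12^1 ≡ 12 (mod 247)
12^2 ≡ 12^2 = 144 ≡ 144 (mod 247)
12^4 ≡ 144^2 = 20736 ≡ 235 (mod 247)
12^8 ≡ 235^2 = 55225 ≡ 144 (mod 247)
12^16 ≡ 144^2 = 20736 ≡ 235 (mod 247)
12^32 ≡ 235^2 = 55225 ≡ 144 (mod 247)
12^64 ≡ 144^2 = 20736 ≡ 235 (mod 247)
123 = 64 + 32 + 16 + 8 + 2 + 1 in binary powers of 2.
So 12^123 ≡ 235 · 144 · 235 · 144 · 144 · 12 ≡ 246 (mod 247).
Since 12^d ≡ 246 (mod 247), base 12 does not prove 247 composite.

246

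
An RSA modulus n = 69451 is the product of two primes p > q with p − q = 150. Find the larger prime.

Since p = q + 150, we have 69451 = q(q + 150), so q² + 150q − 69451 = 0.
Discriminant: 150² + 4·69451 = 22500 + 277804 = 300304; √300304 = 548.
q = (−150 + 548)/2 = 199, and p = q + 150 = 349.
Check: 199 · 349 = 69451.

349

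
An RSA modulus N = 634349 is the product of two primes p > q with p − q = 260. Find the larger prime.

937

Since p = q + 260, we have 634349 = q(q + 260), so q² + 260q − 634349 = 0.
Discriminant: 260² + 4·634349 = 67600 + 2537396 = 2604996; √2604996 = 1614.
q = (−260 + 1614)/2 = 677, and p = q + 260 = 937.
Check: 677 · 937 = 634349.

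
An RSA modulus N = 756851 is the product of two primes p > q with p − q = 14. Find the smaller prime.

Since p = q + 14, we have 756851 = q(q + 14), so q² + 14q − 756851 = 0.
Discriminant: 14² + 4·756851 = 196 + 3027404 = 3027600; √3027600 = 1740.
q = (−14 + 1740)/2 = 863, and p = q + 14 = 877.
Check: 863 · 877 = 756851.

863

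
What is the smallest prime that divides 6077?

6077 is odd.
Digit sum 20, not divisible by 3.
Ends in 7: not divisible by 5.
7: 6077 = 7·868 + 1
11: 6077 = 11·552 + 5
13: 6077 = 13·467 + 6
17: 6077 = 17·357 + 8
19: 6077 = 19·319 + 16
23: 6077 = 23·264 + 5
29: 6077 = 29·209 + 16
31: 6077 = 31·196 + 1
37: 6077 = 37·164 + 9
41: 6077 = 41·148 + 9
43: 6077 = 43·141 + 14
47: 6077 = 47·129 + 14
53: 6077 = 53·114 + 35
59: 6077 = 59·103

59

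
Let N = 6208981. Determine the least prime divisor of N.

6208981 is odd.
Digit sum 34, not divisible by 3.
Ends in 1: not divisible by 5.
7: 6208981 = 7·886997 + 2
11: 6208981 = 11·564452 + 9
13: 6208981 = 13·477613 + 12
17: 6208981 = 17·365234 + 3
19: 6208981 = 19·326788 + 9
23: 6208981 = 23·269955 + 16
29: 6208981 = 29·214102 + 23
31: 6208981 = 31·200289 + 22
37: 6208981 = 37·167810 + 11
41: 6208981 = 41·151438 + 23
43: 6208981 = 43·144394 + 39
47: 6208981 = 47·132105 + 46
53: 6208981 = 53·117150 + 31
59: 6208981 = 59·105236 + 57
61: 6208981 = 61·101786 + 35
67: 6208981 = 67·92671 + 24
71: 6208981 = 71·87450 + 31
73: 6208981 = 73·85054 + 39
79: 6208981 = 79·78594 + 55
83: 6208981 = 83·74807

83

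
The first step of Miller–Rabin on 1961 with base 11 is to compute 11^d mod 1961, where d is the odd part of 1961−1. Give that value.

1961 − 1 = 1960 = 2^3 · 245, so d = 245.
11^1 ≡ 11 (mod 1961)
11^2 ≡ 11^2 = 121 ≡ 121 (mod 1961)
11^4 ≡ 121^2 = 14641 ≡ 914 (mod 1961)
11^8 ≡ 914^2 = 835396 ≡ 10 (mod 1961)
11^16 ≡ 10^2 = 100 ≡ 100 (mod 1961)
11^32 ≡ 100^2 = 10000 ≡ 195 (mod 1961)
11^64 ≡ 195^2 = 38025 ≡ 766 (mod 1961)
11^128 ≡ 766^2 = 586756 ≡ 417 (mod 1961)
245 = 128 + 64 + 32 + 16 + 4 + 1 in binary powers of 2.
So 11^245 ≡ 417 · 766 · 195 · 100 · 914 · 11 ≡ 1544 (mod 1961).
Squaring chain: 1544 → 1321 → 1712; never reaches −1, so base 11 is a Miller–Rabin witness that 1961 is composite.

1544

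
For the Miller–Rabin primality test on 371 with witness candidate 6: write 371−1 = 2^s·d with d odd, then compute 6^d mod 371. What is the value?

216

371 − 1 = 370 = 2^1 · 185, so d = 185.
6^1 ≡ 6 (mod 371)
6^2 ≡ 6^2 = 36 ≡ 36 (mod 371)
6^4 ≡ 36^2 = 1296 ≡ 183 (mod 371)
6^8 ≡ 183^2 = 33489 ≡ 99 (mod 371)
6^16 ≡ 99^2 = 9801 ≡ 155 (mod 371)
6^32 ≡ 155^2 = 24025 ≡ 281 (mod 371)
6^64 ≡ 281^2 = 78961 ≡ 309 (mod 371)
6^128 ≡ 309^2 = 95481 ≡ 134 (mod 371)
185 = 128 + 32 + 16 + 8 + 1 in binary powers of 2.
So 6^185 ≡ 134 · 281 · 155 · 99 · 6 ≡ 216 (mod 371).
Squaring chain: 216; never reaches −1, so base 6 is a Miller–Rabin witness that 371 is composite.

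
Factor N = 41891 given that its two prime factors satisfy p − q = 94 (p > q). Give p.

Since p = q + 94, we have 41891 = q(q + 94), so q² + 94q − 41891 = 0.
Discriminant: 94² + 4·41891 = 8836 + 167564 = 176400; √176400 = 420.
q = (−94 + 420)/2 = 163, and p = q + 94 = 257.
Check: 163 · 257 = 41891.

257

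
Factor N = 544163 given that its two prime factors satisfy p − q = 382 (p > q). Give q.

571

Since p = q + 382, we have 544163 = q(q + 382), so q² + 382q − 544163 = 0.
Discriminant: 382² + 4·544163 = 145924 + 2176652 = 2322576; √2322576 = 1524.
q = (−382 + 1524)/2 = 571, and p = q + 382 = 953.
Check: 571 · 953 = 544163.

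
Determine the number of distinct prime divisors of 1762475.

1762475 = 5^2 · 70499
70499 = 11 · 6409
6409 = 13 · 493
493 = 17 · 29
1762475 = 5^2 · 11 · 13 · 17 · 29, which has 5 distinct prime factors.

5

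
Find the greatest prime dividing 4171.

4171 = 43 · 97
97 is prime.
So 4171 = 43 · 97; the largest prime factor is 97.

97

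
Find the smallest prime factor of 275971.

275971 is odd.
Digit sum 31, not divisible by 3.
Ends in 1: not divisible by 5.
7: 275971 = 7·39424 + 3
11: 275971 = 11·25088 + 3
13: 275971 = 13·21228 + 7
17: 275971 = 17·16233 + 10
19: 275971 = 19·14524 + 15
23: 275971 = 23·11998 + 17
29: 275971 = 29·9516 + 7
31: 275971 = 31·8902 + 9
37: 275971 = 37·7458 + 25
41: 275971 = 41·6731

41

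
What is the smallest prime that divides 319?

319 is odd.
Digit sum 13, not divisible by 3.
Ends in 9: not divisible by 5.
7: 319 = 7·45 + 4
11: 319 = 11·29

11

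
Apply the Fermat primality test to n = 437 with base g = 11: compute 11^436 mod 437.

11^1 ≡ 11 (mod 437)
11^2 ≡ 11^2 = 121 ≡ 121 (mod 437)
11^4 ≡ 121^2 = 14641 ≡ 220 (mod 437)
11^8 ≡ 220^2 = 48400 ≡ 330 (mod 437)
11^16 ≡ 330^2 = 108900 ≡ 87 (mod 437)
11^32 ≡ 87^2 = 7569 ≡ 140 (mod 437)
11^64 ≡ 140^2 = 19600 ≡ 372 (mod 437)
11^128 ≡ 372^2 = 138384 ≡ 292 (mod 437)
11^256 ≡ 292^2 = 85264 ≡ 49 (mod 437)
436 = 256 + 128 + 32 + 16 + 4 in binary powers of 2.
So 11^436 ≡ 49 · 292 · 140 · 87 · 220 ≡ 315 (mod 437).
Since 315 ≠ 1, base 11 is a Fermat witness: 437 is composite.

315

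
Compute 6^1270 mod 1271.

583

6^1 ≡ 6 (mod 1271)
6^2 ≡ 6^2 = 36 ≡ 36 (mod 1271)
6^4 ≡ 36^2 = 1296 ≡ 25 (mod 1271)
6^8 ≡ 25^2 = 625 ≡ 625 (mod 1271)
6^16 ≡ 625^2 = 390625 ≡ 428 (mod 1271)
6^32 ≡ 428^2 = 183184 ≡ 160 (mod 1271)
6^64 ≡ 160^2 = 25600 ≡ 180 (mod 1271)
6^128 ≡ 180^2 = 32400 ≡ 625 (mod 1271)
6^256 ≡ 625^2 = 390625 ≡ 428 (mod 1271)
6^512 ≡ 428^2 = 183184 ≡ 160 (mod 1271)
6^1024 ≡ 160^2 = 25600 ≡ 180 (mod 1271)
1270 = 1024 + 128 + 64 + 32 + 16 + 4 + 2 in binary powers of 2.
So 6^1270 ≡ 180 · 625 · 180 · 160 · 428 · 25 · 36 ≡ 583 (mod 1271).
Since 583 ≠ 1, base 6 is a Fermat witness: 1271 is composite.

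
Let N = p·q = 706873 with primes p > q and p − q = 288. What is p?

997

Since p = q + 288, we have 706873 = q(q + 288), so q² + 288q − 706873 = 0.
Discriminant: 288² + 4·706873 = 82944 + 2827492 = 2910436; √2910436 = 1706.
q = (−288 + 1706)/2 = 709, and p = q + 288 = 997.
Check: 709 · 997 = 706873.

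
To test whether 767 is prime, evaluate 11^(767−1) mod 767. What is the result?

11^1 ≡ 11 (mod 767)
11^2 ≡ 11^2 = 121 ≡ 121 (mod 767)
11^4 ≡ 121^2 = 14641 ≡ 68 (mod 767)
11^8 ≡ 68^2 = 4624 ≡ 22 (mod 767)
11^16 ≡ 22^2 = 484 ≡ 484 (mod 767)
11^32 ≡ 484^2 = 234256 ≡ 321 (mod 767)
11^64 ≡ 321^2 = 103041 ≡ 263 (mod 767)
11^128 ≡ 263^2 = 69169 ≡ 139 (mod 767)
11^256 ≡ 139^2 = 19321 ≡ 146 (mod 767)
11^512 ≡ 146^2 = 21316 ≡ 607 (mod 767)
766 = 512 + 128 + 64 + 32 + 16 + 8 + 4 + 2 in binary powers of 2.
So 11^766 ≡ 607 · 139 · 263 · 321 · 484 · 22 · 68 · 121 ≡ 257 (mod 767).
Since 257 ≠ 1, base 11 is a Fermat witness: 767 is composite.

257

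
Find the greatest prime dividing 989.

43

989 = 23 · 43
43 is prime.
So 989 = 23 · 43; the largest prime factor is 43.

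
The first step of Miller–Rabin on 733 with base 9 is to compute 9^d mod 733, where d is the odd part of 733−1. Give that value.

733 − 1 = 732 = 2^2 · 183, so d = 183.
9^1 ≡ 9 (mod 733)
9^2 ≡ 9^2 = 81 ≡ 81 (mod 733)
9^4 ≡ 81^2 = 6561 ≡ 697 (mod 733)
9^8 ≡ 697^2 = 485809 ≡ 563 (mod 733)
9^16 ≡ 563^2 = 316969 ≡ 313 (mod 733)
9^32 ≡ 313^2 = 97969 ≡ 480 (mod 733)
9^64 ≡ 480^2 = 230400 ≡ 238 (mod 733)
9^128 ≡ 238^2 = 56644 ≡ 203 (mod 733)
183 = 128 + 32 + 16 + 4 + 2 + 1 in binary powers of 2.
So 9^183 ≡ 203 · 480 · 313 · 697 · 81 · 9 ≡ 1 (mod 733).
Since 9^d ≡ 1 (mod 733), base 9 does not prove 733 composite.

1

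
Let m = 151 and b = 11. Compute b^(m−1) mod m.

11^1 ≡ 11 (mod 151)
11^2 ≡ 11^2 = 121 ≡ 121 (mod 151)
11^4 ≡ 121^2 = 14641 ≡ 145 (mod 151)
11^8 ≡ 145^2 = 21025 ≡ 36 (mod 151)
11^16 ≡ 36^2 = 1296 ≡ 88 (mod 151)
11^32 ≡ 88^2 = 7744 ≡ 43 (mod 151)
11^64 ≡ 43^2 = 1849 ≡ 37 (mod 151)
11^128 ≡ 37^2 = 1369 ≡ 10 (mod 151)
150 = 128 + 16 + 4 + 2 in binary powers of 2.
So 11^150 ≡ 10 · 88 · 145 · 121 ≡ 1 (mod 151).
Since the result is 1, base 11 gives no evidence that 151 is composite.

1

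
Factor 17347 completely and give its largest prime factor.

83

17347 = 11 · 1577
1577 = 19 · 83
83 is prime.
So 17347 = 11 · 19 · 83; the largest prime factor is 83.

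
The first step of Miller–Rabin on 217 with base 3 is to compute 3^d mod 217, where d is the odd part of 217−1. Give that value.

217 − 1 = 216 = 2^3 · 27, so d = 27.
3^1 ≡ 3 (mod 217)
3^2 ≡ 3^2 = 9 ≡ 9 (mod 217)
3^4 ≡ 9^2 = 81 ≡ 81 (mod 217)
3^8 ≡ 81^2 = 6561 ≡ 51 (mod 217)
3^16 ≡ 51^2 = 2601 ≡ 214 (mod 217)
27 = 16 + 8 + 2 + 1 in binary powers of 2.
So 3^27 ≡ 214 · 51 · 9 · 3 ≡ 209 (mod 217).
Squaring chain: 209 → 64 → 190; never reaches −1, so base 3 is a Miller–Rabin witness that 217 is composite.

209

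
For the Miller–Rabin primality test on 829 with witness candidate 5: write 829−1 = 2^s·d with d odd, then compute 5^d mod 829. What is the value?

829 − 1 = 828 = 2^2 · 207, so d = 207.
5^1 ≡ 5 (mod 829)
5^2 ≡ 5^2 = 25 ≡ 25 (mod 829)
5^4 ≡ 25^2 = 625 ≡ 625 (mod 829)
5^8 ≡ 625^2 = 390625 ≡ 166 (mod 829)
5^16 ≡ 166^2 = 27556 ≡ 199 (mod 829)
5^32 ≡ 199^2 = 39601 ≡ 638 (mod 829)
5^64 ≡ 638^2 = 407044 ≡ 5 (mod 829)
5^128 ≡ 5^2 = 25 ≡ 25 (mod 829)
207 = 128 + 64 + 8 + 4 + 2 + 1 in binary powers of 2.
So 5^207 ≡ 25 · 5 · 166 · 625 · 25 · 5 ≡ 1 (mod 829).
Since 5^d ≡ 1 (mod 829), base 5 does not prove 829 composite.

1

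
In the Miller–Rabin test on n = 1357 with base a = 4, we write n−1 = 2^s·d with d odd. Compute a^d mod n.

312

1357 − 1 = 1356 = 2^2 · 339, so d = 339.
4^1 ≡ 4 (mod 1357)
4^2 ≡ 4^2 = 16 ≡ 16 (mod 1357)
4^4 ≡ 16^2 = 256 ≡ 256 (mod 1357)
4^8 ≡ 256^2 = 65536 ≡ 400 (mod 1357)
4^16 ≡ 400^2 = 160000 ≡ 1231 (mod 1357)
4^32 ≡ 1231^2 = 1515361 ≡ 949 (mod 1357)
4^64 ≡ 949^2 = 900601 ≡ 910 (mod 1357)
4^128 ≡ 910^2 = 828100 ≡ 330 (mod 1357)
4^256 ≡ 330^2 = 108900 ≡ 340 (mod 1357)
339 = 256 + 64 + 16 + 2 + 1 in binary powers of 2.
So 4^339 ≡ 340 · 910 · 1231 · 16 · 4 ≡ 312 (mod 1357).
Squaring chain: 312 → 997; never reaches −1, so base 4 is a Miller–Rabin witness that 1357 is composite.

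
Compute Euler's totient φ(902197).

Factor: 902197 = 71 · 97 · 131.
φ(902197) = (71−1) · (97−1) · (131−1) = 70 · 96 · 130 = 873600.

873600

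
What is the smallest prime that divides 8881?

83

8881 is odd.
Digit sum 25, not divisible by 3.
Ends in 1: not divisible by 5.
7: 8881 = 7·1268 + 5
11: 8881 = 11·807 + 4
13: 8881 = 13·683 + 2
17: 8881 = 17·522 + 7
19: 8881 = 19·467 + 8
23: 8881 = 23·386 + 3
29: 8881 = 29·306 + 7
31: 8881 = 31·286 + 15
37: 8881 = 37·240 + 1
41: 8881 = 41·216 + 25
43: 8881 = 43·206 + 23
47: 8881 = 47·188 + 45
53: 8881 = 53·167 + 30
59: 8881 = 59·150 + 31
61: 8881 = 61·145 + 36
67: 8881 = 67·132 + 37
71: 8881 = 71·125 + 6
73: 8881 = 73·121 + 48
79: 8881 = 79·112 + 33
83: 8881 = 83·107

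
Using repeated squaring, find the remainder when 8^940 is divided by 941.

8^1 ≡ 8 (mod 941)
8^2 ≡ 8^2 = 64 ≡ 64 (mod 941)
8^4 ≡ 64^2 = 4096 ≡ 332 (mod 941)
8^8 ≡ 332^2 = 110224 ≡ 127 (mod 941)
8^16 ≡ 127^2 = 16129 ≡ 132 (mod 941)
8^32 ≡ 132^2 = 17424 ≡ 486 (mod 941)
8^64 ≡ 486^2 = 236196 ≡ 5 (mod 941)
8^128 ≡ 5^2 = 25 ≡ 25 (mod 941)
8^256 ≡ 25^2 = 625 ≡ 625 (mod 941)
8^512 ≡ 625^2 = 390625 ≡ 110 (mod 941)
940 = 512 + 256 + 128 + 32 + 8 + 4 in binary powers of 2.
So 8^940 ≡ 110 · 625 · 25 · 486 · 127 · 332 ≡ 1 (mod 941).
Since the result is 1, base 8 gives no evidence that 941 is composite.

1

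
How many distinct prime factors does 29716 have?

29716 = 2^2 · 7429
7429 = 17 · 437
437 = 19 · 23
29716 = 2^2 · 17 · 19 · 23, which has 4 distinct prime factors.

4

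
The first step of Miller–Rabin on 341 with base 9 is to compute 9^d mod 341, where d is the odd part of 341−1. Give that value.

67

341 − 1 = 340 = 2^2 · 85, so d = 85.
9^1 ≡ 9 (mod 341)
9^2 ≡ 9^2 = 81 ≡ 81 (mod 341)
9^4 ≡ 81^2 = 6561 ≡ 82 (mod 341)
9^8 ≡ 82^2 = 6724 ≡ 245 (mod 341)
9^16 ≡ 245^2 = 60025 ≡ 9 (mod 341)
9^32 ≡ 9^2 = 81 ≡ 81 (mod 341)
9^64 ≡ 81^2 = 6561 ≡ 82 (mod 341)
85 = 64 + 16 + 4 + 1 in binary powers of 2.
So 9^85 ≡ 82 · 9 · 82 · 9 ≡ 67 (mod 341).
Squaring chain: 67 → 56; never reaches −1, so base 9 is a Miller–Rabin witness that 341 is composite.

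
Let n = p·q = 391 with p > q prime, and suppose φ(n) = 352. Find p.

φ(n) = (p−1)(q−1) = n − (p+q) + 1, so p + q = 391 − 352 + 1 = 40.
p and q are the roots of t² − 40t + 391 = 0.
Discriminant: 40² − 4·391 = 1600 − 1564 = 36; √36 = 6.
q = (40 − 6)/2 = 17, p = (40 + 6)/2 = 23.
Check: 17 · 23 = 391.

23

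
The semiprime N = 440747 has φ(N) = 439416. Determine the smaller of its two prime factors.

φ(n) = (p−1)(q−1) = n − (p+q) + 1, so p + q = 440747 − 439416 + 1 = 1332.
p and q are the roots of t² − 1332t + 440747 = 0.
Discriminant: 1332² − 4·440747 = 1774224 − 1762988 = 11236; √11236 = 106.
q = (1332 − 106)/2 = 613, p = (1332 + 106)/2 = 719.
Check: 613 · 719 = 440747.

613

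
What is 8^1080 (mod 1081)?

8^1 ≡ 8 (mod 1081)
8^2 ≡ 8^2 = 64 ≡ 64 (mod 1081)
8^4 ≡ 64^2 = 4096 ≡ 853 (mod 1081)
8^8 ≡ 853^2 = 727609 ≡ 96 (mod 1081)
8^16 ≡ 96^2 = 9216 ≡ 568 (mod 1081)
8^32 ≡ 568^2 = 322624 ≡ 486 (mod 1081)
8^64 ≡ 486^2 = 236196 ≡ 538 (mod 1081)
8^128 ≡ 538^2 = 289444 ≡ 817 (mod 1081)
8^256 ≡ 817^2 = 667489 ≡ 512 (mod 1081)
8^512 ≡ 512^2 = 262144 ≡ 542 (mod 1081)
8^1024 ≡ 542^2 = 293764 ≡ 813 (mod 1081)
1080 = 1024 + 32 + 16 + 8 in binary powers of 2.
So 8^1080 ≡ 813 · 486 · 568 · 96 ≡ 570 (mod 1081).
Since 570 ≠ 1, base 8 is a Fermat witness: 1081 is composite.

570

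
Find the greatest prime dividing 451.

41

451 = 11 · 41
41 is prime.
So 451 = 11 · 41; the largest prime factor is 41.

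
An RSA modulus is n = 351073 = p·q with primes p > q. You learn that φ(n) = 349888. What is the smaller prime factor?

φ(n) = (p−1)(q−1) = n − (p+q) + 1, so p + q = 351073 − 349888 + 1 = 1186.
p and q are the roots of t² − 1186t + 351073 = 0.
Discriminant: 1186² − 4·351073 = 1406596 − 1404292 = 2304; √2304 = 48.
q = (1186 − 48)/2 = 569, p = (1186 + 48)/2 = 617.
Check: 569 · 617 = 351073.

569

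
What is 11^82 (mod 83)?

11^1 ≡ 11 (mod 83)
11^2 ≡ 11^2 = 121 ≡ 38 (mod 83)
11^4 ≡ 38^2 = 1444 ≡ 33 (mod 83)
11^8 ≡ 33^2 = 1089 ≡ 10 (mod 83)
11^16 ≡ 10^2 = 100 ≡ 17 (mod 83)
11^32 ≡ 17^2 = 289 ≡ 40 (mod 83)
11^64 ≡ 40^2 = 1600 ≡ 23 (mod 83)
82 = 64 + 16 + 2 in binary powers of 2.
So 11^82 ≡ 23 · 17 · 38 ≡ 1 (mod 83).
Since the result is 1, base 11 gives no evidence that 83 is composite.

1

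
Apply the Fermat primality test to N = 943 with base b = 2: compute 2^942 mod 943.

496

2^1 ≡ 2 (mod 943)
2^2 ≡ 2^2 = 4 ≡ 4 (mod 943)
2^4 ≡ 4^2 = 16 ≡ 16 (mod 943)
2^8 ≡ 16^2 = 256 ≡ 256 (mod 943)
2^16 ≡ 256^2 = 65536 ≡ 469 (mod 943)
2^32 ≡ 469^2 = 219961 ≡ 242 (mod 943)
2^64 ≡ 242^2 = 58564 ≡ 98 (mod 943)
2^128 ≡ 98^2 = 9604 ≡ 174 (mod 943)
2^256 ≡ 174^2 = 30276 ≡ 100 (mod 943)
2^512 ≡ 100^2 = 10000 ≡ 570 (mod 943)
942 = 512 + 256 + 128 + 32 + 8 + 4 + 2 in binary powers of 2.
So 2^942 ≡ 570 · 100 · 174 · 242 · 256 · 16 · 4 ≡ 496 (mod 943).
Since 496 ≠ 1, base 2 is a Fermat witness: 943 is composite.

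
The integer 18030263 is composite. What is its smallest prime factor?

97

18030263 is odd.
Digit sum 23, not divisible by 3.
Ends in 3: not divisible by 5.
7: 18030263 = 7·2575751 + 6
11: 18030263 = 11·1639114 + 9
13: 18030263 = 13·1386943 + 4
17: 18030263 = 17·1060603 + 12
19: 18030263 = 19·948961 + 4
23: 18030263 = 23·783924 + 11
29: 18030263 = 29·621733 + 6
31: 18030263 = 31·581621 + 12
37: 18030263 = 37·487304 + 15
41: 18030263 = 41·439762 + 21
43: 18030263 = 43·419308 + 19
47: 18030263 = 47·383622 + 29
53: 18030263 = 53·340193 + 34
59: 18030263 = 59·305597 + 40
61: 18030263 = 61·295578 + 5
67: 18030263 = 67·269108 + 27
71: 18030263 = 71·253947 + 26
73: 18030263 = 73·246989 + 66
79: 18030263 = 79·228231 + 14
83: 18030263 = 83·217232 + 7
89: 18030263 = 89·202587 + 20
97: 18030263 = 97·185879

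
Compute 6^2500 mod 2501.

6^1 ≡ 6 (mod 2501)
6^2 ≡ 6^2 = 36 ≡ 36 (mod 2501)
6^4 ≡ 36^2 = 1296 ≡ 1296 (mod 2501)
6^8 ≡ 1296^2 = 1679616 ≡ 1445 (mod 2501)
6^16 ≡ 1445^2 = 2088025 ≡ 2191 (mod 2501)
6^32 ≡ 2191^2 = 4800481 ≡ 1062 (mod 2501)
6^64 ≡ 1062^2 = 1127844 ≡ 2394 (mod 2501)
6^128 ≡ 2394^2 = 5731236 ≡ 1445 (mod 2501)
6^256 ≡ 1445^2 = 2088025 ≡ 2191 (mod 2501)
6^512 ≡ 2191^2 = 4800481 ≡ 1062 (mod 2501)
6^1024 ≡ 1062^2 = 1127844 ≡ 2394 (mod 2501)
6^2048 ≡ 2394^2 = 5731236 ≡ 1445 (mod 2501)
2500 = 2048 + 256 + 128 + 64 + 4 in binary powers of 2.
So 6^2500 ≡ 1445 · 2191 · 1445 · 2394 · 1296 ≡ 1721 (mod 2501).
Since 1721 ≠ 1, base 6 is a Fermat witness: 2501 is composite.

1721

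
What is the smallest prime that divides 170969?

170969 is odd.
Digit sum 32, not divisible by 3.
Ends in 9: not divisible by 5.
7: 170969 = 7·24424 + 1
11: 170969 = 11·15542 + 7
13: 170969 = 13·13151 + 6
17: 170969 = 17·10057

17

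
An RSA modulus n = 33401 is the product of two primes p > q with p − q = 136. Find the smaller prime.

127

Since p = q + 136, we have 33401 = q(q + 136), so q² + 136q − 33401 = 0.
Discriminant: 136² + 4·33401 = 18496 + 133604 = 152100; √152100 = 390.
q = (−136 + 390)/2 = 127, and p = q + 136 = 263.
Check: 127 · 263 = 33401.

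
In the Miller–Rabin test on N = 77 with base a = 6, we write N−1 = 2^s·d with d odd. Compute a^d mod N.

77 − 1 = 76 = 2^2 · 19, so d = 19.
6^1 ≡ 6 (mod 77)
6^2 ≡ 6^2 = 36 ≡ 36 (mod 77)
6^4 ≡ 36^2 = 1296 ≡ 64 (mod 77)
6^8 ≡ 64^2 = 4096 ≡ 15 (mod 77)
6^16 ≡ 15^2 = 225 ≡ 71 (mod 77)
19 = 16 + 2 + 1 in binary powers of 2.
So 6^19 ≡ 71 · 36 · 6 ≡ 13 (mod 77).
Squaring chain: 13 → 15; never reaches −1, so base 6 is a Miller–Rabin witness that 77 is composite.

13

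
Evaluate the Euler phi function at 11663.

11448

Factor: 11663 = 107 · 109.
φ(11663) = (107−1) · (109−1) = 106 · 108 = 11448.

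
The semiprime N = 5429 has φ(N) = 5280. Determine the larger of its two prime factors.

89

φ(n) = (p−1)(q−1) = n − (p+q) + 1, so p + q = 5429 − 5280 + 1 = 150.
p and q are the roots of t² − 150t + 5429 = 0.
Discriminant: 150² − 4·5429 = 22500 − 21716 = 784; √784 = 28.
q = (150 − 28)/2 = 61, p = (150 + 28)/2 = 89.
Check: 61 · 89 = 5429.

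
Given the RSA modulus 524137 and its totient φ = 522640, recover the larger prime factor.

941

φ(n) = (p−1)(q−1) = n − (p+q) + 1, so p + q = 524137 − 522640 + 1 = 1498.
p and q are the roots of t² − 1498t + 524137 = 0.
Discriminant: 1498² − 4·524137 = 2244004 − 2096548 = 147456; √147456 = 384.
q = (1498 − 384)/2 = 557, p = (1498 + 384)/2 = 941.
Check: 557 · 941 = 524137.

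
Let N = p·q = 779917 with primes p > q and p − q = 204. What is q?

787

Since p = q + 204, we have 779917 = q(q + 204), so q² + 204q − 779917 = 0.
Discriminant: 204² + 4·779917 = 41616 + 3119668 = 3161284; √3161284 = 1778.
q = (−204 + 1778)/2 = 787, and p = q + 204 = 991.
Check: 787 · 991 = 779917.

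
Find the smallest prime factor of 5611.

5611 is odd.
Digit sum 13, not divisible by 3.
Ends in 1: not divisible by 5.
7: 5611 = 7·801 + 4
11: 5611 = 11·510 + 1
13: 5611 = 13·431 + 8
17: 5611 = 17·330 + 1
19: 5611 = 19·295 + 6
23: 5611 = 23·243 + 22
29: 5611 = 29·193 + 14
31: 5611 = 31·181

31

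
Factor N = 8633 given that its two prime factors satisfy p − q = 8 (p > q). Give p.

97

Since p = q + 8, we have 8633 = q(q + 8), so q² + 8q − 8633 = 0.
Discriminant: 8² + 4·8633 = 64 + 34532 = 34596; √34596 = 186.
q = (−8 + 186)/2 = 89, and p = q + 8 = 97.
Check: 89 · 97 = 8633.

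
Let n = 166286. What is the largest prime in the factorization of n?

61

166286 = 2 · 83143
83143 = 29 · 2867
2867 = 47 · 61
61 is prime.
So 166286 = 2 · 29 · 47 · 61; the largest prime factor is 61.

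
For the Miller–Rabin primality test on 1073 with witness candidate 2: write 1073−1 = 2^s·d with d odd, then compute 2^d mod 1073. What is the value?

540

1073 − 1 = 1072 = 2^4 · 67, so d = 67.
2^1 ≡ 2 (mod 1073)
2^2 ≡ 2^2 = 4 ≡ 4 (mod 1073)
2^4 ≡ 4^2 = 16 ≡ 16 (mod 1073)
2^8 ≡ 16^2 = 256 ≡ 256 (mod 1073)
2^16 ≡ 256^2 = 65536 ≡ 83 (mod 1073)
2^32 ≡ 83^2 = 6889 ≡ 451 (mod 1073)
2^64 ≡ 451^2 = 203401 ≡ 604 (mod 1073)
67 = 64 + 2 + 1 in binary powers of 2.
So 2^67 ≡ 604 · 4 · 2 ≡ 540 (mod 1073).
Squaring chain: 540 → 817 → 83 → 451; never reaches −1, so base 2 is a Miller–Rabin witness that 1073 is composite.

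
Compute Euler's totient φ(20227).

Factor: 20227 = 113 · 179.
φ(20227) = (113−1) · (179−1) = 112 · 178 = 19936.

19936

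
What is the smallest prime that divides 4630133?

4630133 is odd.
Digit sum 20, not divisible by 3.
Ends in 3: not divisible by 5.
7: 4630133 = 7·661447 + 4
11: 4630133 = 11·420921 + 2
13: 4630133 = 13·356164 + 1
17: 4630133 = 17·272360 + 13
19: 4630133 = 19·243691 + 4
23: 4630133 = 23·201310 + 3
29: 4630133 = 29·159659 + 22
31: 4630133 = 31·149359 + 4
37: 4630133 = 37·125138 + 27
41: 4630133 = 41·112930 + 3
43: 4630133 = 43·107677 + 22
47: 4630133 = 47·98513 + 22
53: 4630133 = 53·87361

53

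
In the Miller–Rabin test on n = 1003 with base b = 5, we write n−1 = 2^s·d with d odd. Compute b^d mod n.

1003 − 1 = 1002 = 2^1 · 501, so d = 501.
5^1 ≡ 5 (mod 1003)
5^2 ≡ 5^2 = 25 ≡ 25 (mod 1003)
5^4 ≡ 25^2 = 625 ≡ 625 (mod 1003)
5^8 ≡ 625^2 = 390625 ≡ 458 (mod 1003)
5^16 ≡ 458^2 = 209764 ≡ 137 (mod 1003)
5^32 ≡ 137^2 = 18769 ≡ 715 (mod 1003)
5^64 ≡ 715^2 = 511225 ≡ 698 (mod 1003)
5^128 ≡ 698^2 = 487204 ≡ 749 (mod 1003)
5^256 ≡ 749^2 = 561001 ≡ 324 (mod 1003)
501 = 256 + 128 + 64 + 32 + 16 + 4 + 1 in binary powers of 2.
So 5^501 ≡ 324 · 749 · 698 · 715 · 137 · 625 · 5 ≡ 694 (mod 1003).
Squaring chain: 694; never reaches −1, so base 5 is a Miller–Rabin witness that 1003 is composite.

694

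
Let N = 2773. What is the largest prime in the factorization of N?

59

2773 = 47 · 59
59 is prime.
So 2773 = 47 · 59; the largest prime factor is 59.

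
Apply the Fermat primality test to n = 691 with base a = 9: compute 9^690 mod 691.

1

9^1 ≡ 9 (mod 691)
9^2 ≡ 9^2 = 81 ≡ 81 (mod 691)
9^4 ≡ 81^2 = 6561 ≡ 342 (mod 691)
9^8 ≡ 342^2 = 116964 ≡ 185 (mod 691)
9^16 ≡ 185^2 = 34225 ≡ 366 (mod 691)
9^32 ≡ 366^2 = 133956 ≡ 593 (mod 691)
9^64 ≡ 593^2 = 351649 ≡ 621 (mod 691)
9^128 ≡ 621^2 = 385641 ≡ 63 (mod 691)
9^256 ≡ 63^2 = 3969 ≡ 514 (mod 691)
9^512 ≡ 514^2 = 264196 ≡ 234 (mod 691)
690 = 512 + 128 + 32 + 16 + 2 in binary powers of 2.
So 9^690 ≡ 234 · 63 · 593 · 366 · 81 ≡ 1 (mod 691).
Since the result is 1, base 9 gives no evidence that 691 is composite.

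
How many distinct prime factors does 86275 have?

86275 = 5^2 · 3451
3451 = 7 · 493
493 = 17 · 29
86275 = 5^2 · 7 · 17 · 29, which has 4 distinct prime factors.

4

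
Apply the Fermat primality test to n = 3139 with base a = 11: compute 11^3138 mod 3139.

1755

11^1 ≡ 11 (mod 3139)
11^2 ≡ 11^2 = 121 ≡ 121 (mod 3139)
11^4 ≡ 121^2 = 14641 ≡ 2085 (mod 3139)
11^8 ≡ 2085^2 = 4347225 ≡ 2849 (mod 3139)
11^16 ≡ 2849^2 = 8116801 ≡ 2486 (mod 3139)
11^32 ≡ 2486^2 = 6180196 ≡ 2644 (mod 3139)
11^64 ≡ 2644^2 = 6990736 ≡ 183 (mod 3139)
11^128 ≡ 183^2 = 33489 ≡ 2099 (mod 3139)
11^256 ≡ 2099^2 = 4405801 ≡ 1784 (mod 3139)
11^512 ≡ 1784^2 = 3182656 ≡ 2849 (mod 3139)
11^1024 ≡ 2849^2 = 8116801 ≡ 2486 (mod 3139)
11^2048 ≡ 2486^2 = 6180196 ≡ 2644 (mod 3139)
3138 = 2048 + 1024 + 64 + 2 in binary powers of 2.
So 11^3138 ≡ 2644 · 2486 · 183 · 121 ≡ 1755 (mod 3139).
Since 1755 ≠ 1, base 11 is a Fermat witness: 3139 is composite.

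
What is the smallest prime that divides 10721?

71

10721 is odd.
Digit sum 11, not divisible by 3.
Ends in 1: not divisible by 5.
7: 10721 = 7·1531 + 4
11: 10721 = 11·974 + 7
13: 10721 = 13·824 + 9
17: 10721 = 17·630 + 11
19: 10721 = 19·564 + 5
23: 10721 = 23·466 + 3
29: 10721 = 29·369 + 20
31: 10721 = 31·345 + 26
37: 10721 = 37·289 + 28
41: 10721 = 41·261 + 20
43: 10721 = 43·249 + 14
47: 10721 = 47·228 + 5
53: 10721 = 53·202 + 15
59: 10721 = 59·181 + 42
61: 10721 = 61·175 + 46
67: 10721 = 67·160 + 1
71: 10721 = 71·151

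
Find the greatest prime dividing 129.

129 = 3 · 43
43 is prime.
So 129 = 3 · 43; the largest prime factor is 43.

43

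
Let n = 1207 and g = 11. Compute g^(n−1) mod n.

144

11^1 ≡ 11 (mod 1207)
11^2 ≡ 11^2 = 121 ≡ 121 (mod 1207)
11^4 ≡ 121^2 = 14641 ≡ 157 (mod 1207)
11^8 ≡ 157^2 = 24649 ≡ 509 (mod 1207)
11^16 ≡ 509^2 = 259081 ≡ 783 (mod 1207)
11^32 ≡ 783^2 = 613089 ≡ 1140 (mod 1207)
11^64 ≡ 1140^2 = 1299600 ≡ 868 (mod 1207)
11^128 ≡ 868^2 = 753424 ≡ 256 (mod 1207)
11^256 ≡ 256^2 = 65536 ≡ 358 (mod 1207)
11^512 ≡ 358^2 = 128164 ≡ 222 (mod 1207)
11^1024 ≡ 222^2 = 49284 ≡ 1004 (mod 1207)
1206 = 1024 + 128 + 32 + 16 + 4 + 2 in binary powers of 2.
So 11^1206 ≡ 1004 · 256 · 1140 · 783 · 157 · 121 ≡ 144 (mod 1207).
Since 144 ≠ 1, base 11 is a Fermat witness: 1207 is composite.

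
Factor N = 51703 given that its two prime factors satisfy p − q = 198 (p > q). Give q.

149

Since p = q + 198, we have 51703 = q(q + 198), so q² + 198q − 51703 = 0.
Discriminant: 198² + 4·51703 = 39204 + 206812 = 246016; √246016 = 496.
q = (−198 + 496)/2 = 149, and p = q + 198 = 347.
Check: 149 · 347 = 51703.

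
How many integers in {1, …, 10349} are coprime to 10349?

Factor: 10349 = 79 · 131.
φ(10349) = (79−1) · (131−1) = 78 · 130 = 10140.

10140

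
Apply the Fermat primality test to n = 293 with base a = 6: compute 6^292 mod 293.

6^1 ≡ 6 (mod 293)
6^2 ≡ 6^2 = 36 ≡ 36 (mod 293)
6^4 ≡ 36^2 = 1296 ≡ 124 (mod 293)
6^8 ≡ 124^2 = 15376 ≡ 140 (mod 293)
6^16 ≡ 140^2 = 19600 ≡ 262 (mod 293)
6^32 ≡ 262^2 = 68644 ≡ 82 (mod 293)
6^64 ≡ 82^2 = 6724 ≡ 278 (mod 293)
6^128 ≡ 278^2 = 77284 ≡ 225 (mod 293)
6^256 ≡ 225^2 = 50625 ≡ 229 (mod 293)
292 = 256 + 32 + 4 in binary powers of 2.
So 6^292 ≡ 229 · 82 · 124 ≡ 1 (mod 293).
Since the result is 1, base 6 gives no evidence that 293 is composite.

1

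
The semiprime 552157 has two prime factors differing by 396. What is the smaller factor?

571

Since p = q + 396, we have 552157 = q(q + 396), so q² + 396q − 552157 = 0.
Discriminant: 396² + 4·552157 = 156816 + 2208628 = 2365444; √2365444 = 1538.
q = (−396 + 1538)/2 = 571, and p = q + 396 = 967.
Check: 571 · 967 = 552157.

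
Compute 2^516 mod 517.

2^1 ≡ 2 (mod 517)
2^2 ≡ 2^2 = 4 ≡ 4 (mod 517)
2^4 ≡ 4^2 = 16 ≡ 16 (mod 517)
2^8 ≡ 16^2 = 256 ≡ 256 (mod 517)
2^16 ≡ 256^2 = 65536 ≡ 394 (mod 517)
2^32 ≡ 394^2 = 155236 ≡ 136 (mod 517)
2^64 ≡ 136^2 = 18496 ≡ 401 (mod 517)
2^128 ≡ 401^2 = 160801 ≡ 14 (mod 517)
2^256 ≡ 14^2 = 196 ≡ 196 (mod 517)
2^512 ≡ 196^2 = 38416 ≡ 158 (mod 517)
516 = 512 + 4 in binary powers of 2.
So 2^516 ≡ 158 · 16 ≡ 460 (mod 517).
Since 460 ≠ 1, base 2 is a Fermat witness: 517 is composite.

460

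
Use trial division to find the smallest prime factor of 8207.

29

8207 is odd.
Digit sum 17, not divisible by 3.
Ends in 7: not divisible by 5.
7: 8207 = 7·1172 + 3
11: 8207 = 11·746 + 1
13: 8207 = 13·631 + 4
17: 8207 = 17·482 + 13
19: 8207 = 19·431 + 18
23: 8207 = 23·356 + 19
29: 8207 = 29·283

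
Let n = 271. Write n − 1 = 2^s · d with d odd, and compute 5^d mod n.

271 − 1 = 270 = 2^1 · 135, so d = 135.
5^1 ≡ 5 (mod 271)
5^2 ≡ 5^2 = 25 ≡ 25 (mod 271)
5^4 ≡ 25^2 = 625 ≡ 83 (mod 271)
5^8 ≡ 83^2 = 6889 ≡ 114 (mod 271)
5^16 ≡ 114^2 = 12996 ≡ 259 (mod 271)
5^32 ≡ 259^2 = 67081 ≡ 144 (mod 271)
5^64 ≡ 144^2 = 20736 ≡ 140 (mod 271)
5^128 ≡ 140^2 = 19600 ≡ 88 (mod 271)
135 = 128 + 4 + 2 + 1 in binary powers of 2.
So 5^135 ≡ 88 · 83 · 25 · 5 ≡ 1 (mod 271).
Since 5^d ≡ 1 (mod 271), base 5 does not prove 271 composite.

1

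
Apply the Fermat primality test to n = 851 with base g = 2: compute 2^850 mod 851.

2^1 ≡ 2 (mod 851)
2^2 ≡ 2^2 = 4 ≡ 4 (mod 851)
2^4 ≡ 4^2 = 16 ≡ 16 (mod 851)
2^8 ≡ 16^2 = 256 ≡ 256 (mod 851)
2^16 ≡ 256^2 = 65536 ≡ 9 (mod 851)
2^32 ≡ 9^2 = 81 ≡ 81 (mod 851)
2^64 ≡ 81^2 = 6561 ≡ 604 (mod 851)
2^128 ≡ 604^2 = 364816 ≡ 588 (mod 851)
2^256 ≡ 588^2 = 345744 ≡ 238 (mod 851)
2^512 ≡ 238^2 = 56644 ≡ 478 (mod 851)
850 = 512 + 256 + 64 + 16 + 2 in binary powers of 2.
So 2^850 ≡ 478 · 238 · 604 · 9 · 4 ≡ 169 (mod 851).
Since 169 ≠ 1, base 2 is a Fermat witness: 851 is composite.

169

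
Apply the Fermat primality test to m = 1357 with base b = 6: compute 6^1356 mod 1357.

1090

6^1 ≡ 6 (mod 1357)
6^2 ≡ 6^2 = 36 ≡ 36 (mod 1357)
6^4 ≡ 36^2 = 1296 ≡ 1296 (mod 1357)
6^8 ≡ 1296^2 = 1679616 ≡ 1007 (mod 1357)
6^16 ≡ 1007^2 = 1014049 ≡ 370 (mod 1357)
6^32 ≡ 370^2 = 136900 ≡ 1200 (mod 1357)
6^64 ≡ 1200^2 = 1440000 ≡ 223 (mod 1357)
6^128 ≡ 223^2 = 49729 ≡ 877 (mod 1357)
6^256 ≡ 877^2 = 769129 ≡ 1067 (mod 1357)
6^512 ≡ 1067^2 = 1138489 ≡ 1323 (mod 1357)
6^1024 ≡ 1323^2 = 1750329 ≡ 1156 (mod 1357)
1356 = 1024 + 256 + 64 + 8 + 4 in binary powers of 2.
So 6^1356 ≡ 1156 · 1067 · 223 · 1007 · 1296 ≡ 1090 (mod 1357).
Since 1090 ≠ 1, base 6 is a Fermat witness: 1357 is composite.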